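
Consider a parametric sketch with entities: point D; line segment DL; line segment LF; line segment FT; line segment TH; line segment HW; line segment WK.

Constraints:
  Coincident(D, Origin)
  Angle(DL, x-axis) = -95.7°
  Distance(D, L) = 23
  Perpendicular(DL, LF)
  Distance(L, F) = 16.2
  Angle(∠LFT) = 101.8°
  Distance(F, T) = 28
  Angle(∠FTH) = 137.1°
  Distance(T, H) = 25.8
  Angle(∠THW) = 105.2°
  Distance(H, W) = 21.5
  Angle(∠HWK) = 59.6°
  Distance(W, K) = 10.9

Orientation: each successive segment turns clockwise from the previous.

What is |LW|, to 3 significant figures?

45.3

D is at the origin; DL runs at -95.7° with length 23.0, so L = (-2.28, -22.9). DL is perpendicular to LF, so LF runs at 174°; with |LF| = 16.2, F = (-18.4, -21.3). ∠LFT = 101.8° gives FT at 96.1° from the x-axis; with |FT| = 28.0, T = (-21.4, 6.56). ∠FTH = 137.1° gives TH at 53.2° from the x-axis; with |TH| = 25.8, H = (-5.92, 27.2). ∠THW = 105.2° gives HW at -21.6° from the x-axis; with |HW| = 21.5, W = (14.1, 19.3). Then |LW| = |W − L| = 45.3.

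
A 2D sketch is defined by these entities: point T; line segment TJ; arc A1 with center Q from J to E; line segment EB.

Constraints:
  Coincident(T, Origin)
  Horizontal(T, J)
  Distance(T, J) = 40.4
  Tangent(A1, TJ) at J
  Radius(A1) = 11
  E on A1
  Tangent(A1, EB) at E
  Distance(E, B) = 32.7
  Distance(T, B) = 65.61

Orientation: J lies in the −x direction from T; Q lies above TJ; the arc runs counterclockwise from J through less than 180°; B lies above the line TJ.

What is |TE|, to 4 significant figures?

35.25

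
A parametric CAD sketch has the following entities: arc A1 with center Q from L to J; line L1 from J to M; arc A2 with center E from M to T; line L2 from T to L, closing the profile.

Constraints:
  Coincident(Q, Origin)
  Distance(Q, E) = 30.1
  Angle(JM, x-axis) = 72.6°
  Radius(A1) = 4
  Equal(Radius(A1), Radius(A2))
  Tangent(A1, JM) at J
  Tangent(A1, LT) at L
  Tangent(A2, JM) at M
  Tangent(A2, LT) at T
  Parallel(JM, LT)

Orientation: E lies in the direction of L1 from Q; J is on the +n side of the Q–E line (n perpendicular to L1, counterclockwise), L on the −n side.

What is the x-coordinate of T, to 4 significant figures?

12.82

The slot axis is L1's direction at 72.6°, so u = (cos 72.6°, sin 72.6°) = (0.2990, 0.9542) and n = (−sin 72.6°, cos 72.6°) = (-0.9542, 0.2990). Q is at the origin and E lies 30.1 along u from Q, so E = 30.1·u = (9.001, 28.72). Tangency of A1 to both parallel lines with radius 4.0 puts J and L at Q ± 4.0·n: J = (-3.817, 1.196), L = (3.817, -1.196). Equal radii place M and T the same way about E: M = E + 4.0·n = (5.184, 29.92), T = E − 4.0·n = (12.82, 27.53). So T.x = 12.82.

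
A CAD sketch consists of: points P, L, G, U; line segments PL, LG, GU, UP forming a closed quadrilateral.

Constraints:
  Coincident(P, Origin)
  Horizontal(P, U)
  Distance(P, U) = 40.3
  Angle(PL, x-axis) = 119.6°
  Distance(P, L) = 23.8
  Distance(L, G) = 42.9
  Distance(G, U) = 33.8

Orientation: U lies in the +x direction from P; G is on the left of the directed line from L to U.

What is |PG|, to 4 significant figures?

43.65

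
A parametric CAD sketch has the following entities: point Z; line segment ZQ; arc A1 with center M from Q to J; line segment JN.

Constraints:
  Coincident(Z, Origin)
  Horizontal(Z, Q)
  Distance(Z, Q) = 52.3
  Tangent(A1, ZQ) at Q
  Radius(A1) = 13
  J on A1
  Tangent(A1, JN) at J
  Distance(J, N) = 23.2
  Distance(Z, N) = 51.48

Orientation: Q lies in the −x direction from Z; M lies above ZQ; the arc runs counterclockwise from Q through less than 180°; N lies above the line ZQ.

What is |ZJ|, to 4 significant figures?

41.13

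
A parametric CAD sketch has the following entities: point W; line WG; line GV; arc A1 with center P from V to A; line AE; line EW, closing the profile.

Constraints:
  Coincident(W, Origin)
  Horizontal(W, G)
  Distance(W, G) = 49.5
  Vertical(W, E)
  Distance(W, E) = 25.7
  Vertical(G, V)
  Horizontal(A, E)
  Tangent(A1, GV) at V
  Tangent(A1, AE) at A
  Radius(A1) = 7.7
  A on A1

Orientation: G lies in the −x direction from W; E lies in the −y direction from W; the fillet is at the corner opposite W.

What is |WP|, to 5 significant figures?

45.511

W is at the origin; W and G share the same y with |WG| = 49.5 and G on the −x side, so G = (-49.500, 0.0000). W and E share the same x with |WE| = 25.7 and E on the −y side, so E = (0.0000, -25.700). The virtual corner opposite W is at (-49.500, -25.700). Since A1 is tangent to GV there, PV ⟂ GV and tangency of A1 to AE means the radius PA is perpendicular to AE, with radius 7.7, so the center P sits 7.7 in from both sides at P = (-41.800, -18.000). Then |WP| = |P − W| = 45.511.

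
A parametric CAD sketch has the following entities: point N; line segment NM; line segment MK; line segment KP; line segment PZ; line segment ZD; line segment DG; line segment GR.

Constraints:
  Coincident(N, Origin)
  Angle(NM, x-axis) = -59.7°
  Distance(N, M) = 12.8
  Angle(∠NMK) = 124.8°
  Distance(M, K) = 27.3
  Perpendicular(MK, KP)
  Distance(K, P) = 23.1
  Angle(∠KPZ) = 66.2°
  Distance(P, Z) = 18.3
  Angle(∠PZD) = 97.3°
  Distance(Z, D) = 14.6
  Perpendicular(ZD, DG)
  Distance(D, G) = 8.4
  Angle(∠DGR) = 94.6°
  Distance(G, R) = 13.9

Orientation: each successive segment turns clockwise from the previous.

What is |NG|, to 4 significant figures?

30.74

N is at the origin; NM runs at -59.7° with length 12.8, so M = (6.458, -11.05). ∠NMK = 124.8° gives MK at -114.9° from the x-axis; with |MK| = 27.3, K = (-5.036, -35.81). MK is perpendicular to KP, so KP runs at 155.1°; with |KP| = 23.1, P = (-25.99, -26.09). ∠KPZ = 66.2° gives PZ at 41.30° from the x-axis; with |PZ| = 18.3, Z = (-12.24, -14.01). ∠PZD = 97.3° gives ZD at -41.40° from the x-axis; with |ZD| = 14.6, D = (-1.289, -23.66). ZD is perpendicular to DG, so DG runs at -131.4°; with |DG| = 8.4, G = (-6.844, -29.97). Then |NG| = |G − N| = 30.74.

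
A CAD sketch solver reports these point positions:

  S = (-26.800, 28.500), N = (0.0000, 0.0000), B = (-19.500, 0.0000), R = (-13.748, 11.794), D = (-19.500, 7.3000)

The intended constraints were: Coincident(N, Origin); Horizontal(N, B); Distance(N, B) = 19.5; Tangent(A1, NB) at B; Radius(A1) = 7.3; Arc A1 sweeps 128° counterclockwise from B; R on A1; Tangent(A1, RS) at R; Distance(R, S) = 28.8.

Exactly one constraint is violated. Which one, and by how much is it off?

Distance(R, S) = 28.8 — off by 7.60.

N = (0.00, 0.00) ✓; N.y = 0.00, B.y = 0.00 ✓; |NB| = 19.50 ✓; ∠(DB, BN) = 90.00° ✓; |DB| = 7.300 ✓; bearing(D→R) − bearing(D→B) = 128.0° ✓; |DR| = 7.299 ✓; ∠(DR, RS) = 90.00° ✓; |RS| = 21.20 ✗.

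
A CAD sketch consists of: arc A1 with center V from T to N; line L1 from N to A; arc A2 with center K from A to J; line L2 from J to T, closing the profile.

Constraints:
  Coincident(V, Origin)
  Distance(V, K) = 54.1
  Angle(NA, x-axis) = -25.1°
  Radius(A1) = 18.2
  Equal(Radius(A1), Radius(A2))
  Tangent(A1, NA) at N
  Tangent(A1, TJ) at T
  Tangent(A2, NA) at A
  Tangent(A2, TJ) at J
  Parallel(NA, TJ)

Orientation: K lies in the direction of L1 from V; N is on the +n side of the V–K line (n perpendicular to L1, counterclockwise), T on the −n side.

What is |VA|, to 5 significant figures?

57.079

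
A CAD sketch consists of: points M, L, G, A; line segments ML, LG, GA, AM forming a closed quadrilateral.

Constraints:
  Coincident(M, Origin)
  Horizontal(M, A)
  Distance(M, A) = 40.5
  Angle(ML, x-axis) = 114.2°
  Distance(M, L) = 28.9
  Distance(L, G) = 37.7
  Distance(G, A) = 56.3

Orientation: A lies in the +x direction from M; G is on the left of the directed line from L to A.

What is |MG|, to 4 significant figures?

53.67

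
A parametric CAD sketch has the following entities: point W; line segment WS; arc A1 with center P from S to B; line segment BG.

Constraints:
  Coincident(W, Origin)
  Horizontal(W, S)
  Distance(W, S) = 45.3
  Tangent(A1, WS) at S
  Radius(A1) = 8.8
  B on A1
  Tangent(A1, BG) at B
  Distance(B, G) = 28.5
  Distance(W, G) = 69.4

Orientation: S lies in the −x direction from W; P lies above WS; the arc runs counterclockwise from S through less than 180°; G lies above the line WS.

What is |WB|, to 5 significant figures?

42.137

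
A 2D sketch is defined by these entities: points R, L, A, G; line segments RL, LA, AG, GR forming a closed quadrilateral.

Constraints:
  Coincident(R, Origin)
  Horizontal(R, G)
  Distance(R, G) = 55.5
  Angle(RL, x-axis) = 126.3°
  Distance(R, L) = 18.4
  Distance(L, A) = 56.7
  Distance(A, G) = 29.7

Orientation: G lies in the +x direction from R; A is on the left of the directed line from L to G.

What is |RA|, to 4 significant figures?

52.21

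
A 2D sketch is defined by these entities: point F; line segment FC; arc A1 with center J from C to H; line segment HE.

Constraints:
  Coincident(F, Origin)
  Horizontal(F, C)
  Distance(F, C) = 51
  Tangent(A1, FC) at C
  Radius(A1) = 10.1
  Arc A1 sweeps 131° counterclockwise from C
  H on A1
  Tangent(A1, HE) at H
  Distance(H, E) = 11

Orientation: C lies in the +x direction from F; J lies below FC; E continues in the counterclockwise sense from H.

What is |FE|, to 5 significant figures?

56.446

F is at the origin; FC is horizontal with |FC| = 51.0 and C on the +x side, so C = (51.000, 0.0000). The tangent condition forces JC to be normal to FC, so J = C + (0, -10.1) = (51.000, -10.100). On A1, C sits at bearing 90° from J; a 131° counterclockwise sweep puts H at bearing 221°, so H = J + 10.1·(cos 221°, sin 221°) = (43.377, -16.726). A1 meets HE tangentially, so JH is at right angles to HE, so HE runs along (−sin 221°, cos 221°); with |HE| = 11.0, E = (50.594, -25.028). Then |FE| = |E − F| = 56.446.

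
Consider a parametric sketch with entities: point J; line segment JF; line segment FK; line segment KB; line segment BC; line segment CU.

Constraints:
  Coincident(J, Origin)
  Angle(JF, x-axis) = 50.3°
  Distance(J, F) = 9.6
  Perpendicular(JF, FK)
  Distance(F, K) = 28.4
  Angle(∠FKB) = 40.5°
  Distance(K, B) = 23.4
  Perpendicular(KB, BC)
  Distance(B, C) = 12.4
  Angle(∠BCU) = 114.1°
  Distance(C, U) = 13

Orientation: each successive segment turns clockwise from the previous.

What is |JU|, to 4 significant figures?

17.57

J is at the origin; JF runs at 50.3° with length 9.6, so F = (6.132, 7.386). JF ⟂ FK, so FK runs at -39.70°; with |FK| = 28.4, K = (27.98, -10.75). ∠FKB = 40.5° gives KB at -179.2° from the x-axis; with |KB| = 23.4, B = (4.585, -11.08). KB is perpendicular to BC, so BC runs at 90.80°; with |BC| = 12.4, C = (4.412, 1.317). ∠BCU = 114.1° gives CU at 24.90° from the x-axis; with |CU| = 13.0, U = (16.20, 6.791). Then |JU| = |U − J| = 17.57.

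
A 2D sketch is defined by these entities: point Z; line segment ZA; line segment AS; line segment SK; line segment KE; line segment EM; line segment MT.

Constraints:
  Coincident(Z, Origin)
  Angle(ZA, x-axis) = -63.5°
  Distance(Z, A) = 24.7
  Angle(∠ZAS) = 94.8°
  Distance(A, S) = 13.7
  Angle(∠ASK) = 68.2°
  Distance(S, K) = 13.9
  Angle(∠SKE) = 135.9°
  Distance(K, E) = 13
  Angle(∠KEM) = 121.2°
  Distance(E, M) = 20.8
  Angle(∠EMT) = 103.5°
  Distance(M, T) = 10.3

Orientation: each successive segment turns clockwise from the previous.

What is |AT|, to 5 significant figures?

17.014

Z is at the origin; ZA runs at -63.5° with length 24.7, so A = (11.021, -22.105). ∠ZAS = 94.8° gives AS at -148.70° from the x-axis; with |AS| = 13.7, S = (-0.68500, -29.222). ∠ASK = 68.2° gives SK at 99.500° from the x-axis; with |SK| = 13.9, K = (-2.9792, -15.513). ∠SKE = 135.9° gives KE at 55.400° from the x-axis; with |KE| = 13.0, E = (4.4028, -4.8121). ∠KEM = 121.2° gives EM at -3.4000° from the x-axis; with |EM| = 20.8, M = (25.166, -6.0457). ∠EMT = 103.5° gives MT at -79.900° from the x-axis; with |MT| = 10.3, T = (26.972, -16.186). Then |AT| = |T − A| = 17.014.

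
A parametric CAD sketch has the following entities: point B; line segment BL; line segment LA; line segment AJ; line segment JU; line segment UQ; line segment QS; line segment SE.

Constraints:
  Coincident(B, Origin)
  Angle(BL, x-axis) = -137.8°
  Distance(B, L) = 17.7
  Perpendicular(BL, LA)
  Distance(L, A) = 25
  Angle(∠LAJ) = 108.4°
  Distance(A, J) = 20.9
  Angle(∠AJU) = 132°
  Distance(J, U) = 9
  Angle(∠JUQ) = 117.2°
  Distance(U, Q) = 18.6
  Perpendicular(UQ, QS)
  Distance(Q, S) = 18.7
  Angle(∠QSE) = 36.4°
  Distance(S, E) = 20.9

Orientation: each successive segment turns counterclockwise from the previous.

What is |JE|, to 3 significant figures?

12.0

B is at the origin; BL runs at -137.8° with length 17.7, so L = (-13.1, -11.9). BL is perpendicular to LA, so LA runs at -47.8°; with |LA| = 25.0, A = (3.68, -30.4). ∠LAJ = 108.4° gives AJ at 23.8° from the x-axis; with |AJ| = 20.9, J = (22.8, -22.0). ∠AJU = 132.0° gives JU at 71.8° from the x-axis; with |JU| = 9.0, U = (25.6, -13.4). ∠JUQ = 117.2° gives UQ at 135° from the x-axis; with |UQ| = 18.6, Q = (12.6, -0.182). UQ ⟂ QS, so QS runs at -135°; with |QS| = 18.7, S = (-0.760, -13.3). ∠QSE = 36.4° gives SE at 8.20° from the x-axis; with |SE| = 20.9, E = (19.9, -10.3). Then |JE| = |E − J| = 12.0.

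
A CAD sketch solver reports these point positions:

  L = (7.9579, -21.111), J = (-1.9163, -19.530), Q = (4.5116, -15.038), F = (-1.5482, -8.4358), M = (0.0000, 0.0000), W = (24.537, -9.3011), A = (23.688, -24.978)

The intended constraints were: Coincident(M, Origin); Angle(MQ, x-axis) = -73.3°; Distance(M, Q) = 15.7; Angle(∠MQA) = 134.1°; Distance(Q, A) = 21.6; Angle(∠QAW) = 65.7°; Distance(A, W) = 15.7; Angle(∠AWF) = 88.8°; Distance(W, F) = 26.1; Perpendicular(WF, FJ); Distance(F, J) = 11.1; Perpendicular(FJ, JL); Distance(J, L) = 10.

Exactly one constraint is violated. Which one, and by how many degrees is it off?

Perpendicular(FJ, JL) — off by 7.20°.

M = (0.00, 0.00) ✓; MQ at -73.30° ✓; |MQ| = 15.70 ✓; ∠MQA = 134.1° ✓; |QA| = 21.60 ✓; ∠QAW = 65.70° ✓; |AW| = 15.70 ✓; ∠AWF = 88.80° ✓; |WF| = 26.10 ✓; ∠(WF, FJ) = 90.00° ✓; |FJ| = 11.10 ✓; ∠(FJ, JL) = 82.80° ✗; |JL| = 10.00 ✓.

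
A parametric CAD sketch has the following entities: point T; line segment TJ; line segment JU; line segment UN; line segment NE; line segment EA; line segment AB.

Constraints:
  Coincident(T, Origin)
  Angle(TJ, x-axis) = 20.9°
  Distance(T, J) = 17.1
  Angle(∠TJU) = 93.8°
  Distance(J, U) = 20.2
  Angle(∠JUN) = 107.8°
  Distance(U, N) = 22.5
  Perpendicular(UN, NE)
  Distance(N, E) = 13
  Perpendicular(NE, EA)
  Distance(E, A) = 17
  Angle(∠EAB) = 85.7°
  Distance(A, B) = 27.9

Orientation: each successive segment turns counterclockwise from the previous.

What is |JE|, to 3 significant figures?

29.3

∠JUN = 107.8° gives UN at 179° from the x-axis; with |UN| = 22.5, N = (-12.5, 25.7). UN ⟂ NE, so NE runs at -90.7°; with |NE| = 13.0, E = (-12.6, 12.7). Then |JE| = |E − J| = 29.3.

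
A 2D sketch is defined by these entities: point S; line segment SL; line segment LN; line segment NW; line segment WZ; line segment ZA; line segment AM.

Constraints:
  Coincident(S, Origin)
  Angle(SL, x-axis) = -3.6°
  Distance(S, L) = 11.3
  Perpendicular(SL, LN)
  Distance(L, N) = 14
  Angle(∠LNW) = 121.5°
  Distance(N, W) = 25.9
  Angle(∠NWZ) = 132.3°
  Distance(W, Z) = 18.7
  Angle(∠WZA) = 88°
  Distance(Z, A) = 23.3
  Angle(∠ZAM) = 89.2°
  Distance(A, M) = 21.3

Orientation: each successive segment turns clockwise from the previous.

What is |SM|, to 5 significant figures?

7.2379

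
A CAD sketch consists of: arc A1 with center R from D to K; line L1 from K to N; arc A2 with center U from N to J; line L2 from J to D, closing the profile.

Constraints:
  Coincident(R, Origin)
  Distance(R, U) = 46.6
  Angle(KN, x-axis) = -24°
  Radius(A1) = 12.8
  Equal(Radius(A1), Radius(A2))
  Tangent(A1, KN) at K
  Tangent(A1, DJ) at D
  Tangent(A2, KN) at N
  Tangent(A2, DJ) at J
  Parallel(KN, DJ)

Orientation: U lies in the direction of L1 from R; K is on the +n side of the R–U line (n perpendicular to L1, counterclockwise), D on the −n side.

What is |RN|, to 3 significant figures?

48.3

The slot axis is L1's direction at -24.0°, so u = (cos -24.0°, sin -24.0°) = (0.914, -0.407) and n = (−sin -24.0°, cos -24.0°) = (0.407, 0.914). R is at the origin and U lies 46.6 along u from R, so U = 46.6·u = (42.6, -19.0). Tangency of A1 to both parallel lines with radius 12.8 puts K and D at R ± 12.8·n: K = (5.21, 11.7), D = (-5.21, -11.7). Equal radii place N and J the same way about U: N = U + 12.8·n = (47.8, -7.26), J = U − 12.8·n = (37.4, -30.6). Then |RN| = |N − R| = 48.3.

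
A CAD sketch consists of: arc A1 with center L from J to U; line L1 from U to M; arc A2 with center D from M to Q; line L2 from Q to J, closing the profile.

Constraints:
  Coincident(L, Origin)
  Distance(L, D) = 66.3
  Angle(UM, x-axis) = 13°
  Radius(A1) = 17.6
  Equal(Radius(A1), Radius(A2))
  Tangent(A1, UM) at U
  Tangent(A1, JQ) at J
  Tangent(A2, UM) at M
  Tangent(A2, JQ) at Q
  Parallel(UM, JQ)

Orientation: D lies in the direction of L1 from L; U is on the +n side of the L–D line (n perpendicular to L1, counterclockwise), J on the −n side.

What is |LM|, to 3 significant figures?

68.6

Tangency of A1 to both parallel lines with radius 17.6 puts U and J at L ± 17.6·n: U = (-3.96, 17.1), J = (3.96, -17.1). Equal radii place M and Q the same way about D: M = D + 17.6·n = (60.6, 32.1), Q = D − 17.6·n = (68.6, -2.23). Then |LM| = |M − L| = 68.6.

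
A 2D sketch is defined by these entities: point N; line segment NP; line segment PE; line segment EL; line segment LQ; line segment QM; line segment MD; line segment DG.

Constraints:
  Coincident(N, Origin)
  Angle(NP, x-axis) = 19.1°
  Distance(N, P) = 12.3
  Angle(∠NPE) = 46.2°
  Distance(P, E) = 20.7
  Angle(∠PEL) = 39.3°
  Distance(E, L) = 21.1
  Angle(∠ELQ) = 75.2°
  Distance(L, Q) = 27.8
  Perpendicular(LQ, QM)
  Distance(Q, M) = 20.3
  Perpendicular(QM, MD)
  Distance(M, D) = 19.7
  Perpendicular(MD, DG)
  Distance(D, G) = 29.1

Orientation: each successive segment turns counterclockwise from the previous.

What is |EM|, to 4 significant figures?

22.41

N is at the origin; NP runs at 19.1° with length 12.3, so P = (11.62, 4.025). ∠NPE = 46.2° gives PE at 152.9° from the x-axis; with |PE| = 20.7, E = (-6.805, 13.45). ∠PEL = 39.3° gives EL at -66.40° from the x-axis; with |EL| = 21.1, L = (1.643, -5.881). ∠ELQ = 75.2° gives LQ at 38.40° from the x-axis; with |LQ| = 27.8, Q = (23.43, 11.39). The perpendicularity gives QM at right angles to LQ, so QM runs at 128.4°; with |QM| = 20.3, M = (10.82, 27.30). Then |EM| = |M − E| = 22.41.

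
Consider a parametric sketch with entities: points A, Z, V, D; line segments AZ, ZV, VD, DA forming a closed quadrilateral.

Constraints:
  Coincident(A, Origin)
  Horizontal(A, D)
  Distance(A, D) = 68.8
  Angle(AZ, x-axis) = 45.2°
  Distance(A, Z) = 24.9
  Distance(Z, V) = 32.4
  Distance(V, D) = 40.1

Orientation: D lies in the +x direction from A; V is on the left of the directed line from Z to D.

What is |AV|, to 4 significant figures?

56.69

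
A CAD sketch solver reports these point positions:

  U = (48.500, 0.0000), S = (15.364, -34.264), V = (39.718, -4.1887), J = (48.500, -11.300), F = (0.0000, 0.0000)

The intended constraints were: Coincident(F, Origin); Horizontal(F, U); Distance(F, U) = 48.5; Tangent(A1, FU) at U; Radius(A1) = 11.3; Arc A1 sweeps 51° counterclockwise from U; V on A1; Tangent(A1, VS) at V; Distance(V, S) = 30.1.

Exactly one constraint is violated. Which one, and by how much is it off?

Distance(V, S) = 30.1 — off by 8.60.

F = (0.00, 0.00) ✓; F.y = 0.00, U.y = 0.00 ✓; |FU| = 48.50 ✓; ∠(JU, UF) = 90.00° ✓; |JU| = 11.30 ✓; bearing(J→V) − bearing(J→U) = 51.00° ✓; |JV| = 11.30 ✓; ∠(JV, VS) = 90.00° ✓; |VS| = 38.70 ✗.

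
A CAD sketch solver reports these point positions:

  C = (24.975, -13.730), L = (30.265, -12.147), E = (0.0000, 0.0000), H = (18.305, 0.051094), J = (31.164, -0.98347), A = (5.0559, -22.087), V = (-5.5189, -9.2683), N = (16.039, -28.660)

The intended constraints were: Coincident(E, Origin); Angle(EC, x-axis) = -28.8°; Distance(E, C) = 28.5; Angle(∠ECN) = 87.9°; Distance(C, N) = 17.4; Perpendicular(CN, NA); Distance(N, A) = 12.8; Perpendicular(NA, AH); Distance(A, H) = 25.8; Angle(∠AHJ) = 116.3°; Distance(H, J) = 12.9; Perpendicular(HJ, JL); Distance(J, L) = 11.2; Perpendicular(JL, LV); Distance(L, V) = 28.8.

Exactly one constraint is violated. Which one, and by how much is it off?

Distance(L, V) = 28.8 — off by 7.10.

E = (0.00, 0.00) ✓; EC at -28.80° ✓; |EC| = 28.50 ✓; ∠ECN = 87.90° ✓; |CN| = 17.40 ✓; ∠(CN, NA) = 90.00° ✓; |NA| = 12.80 ✓; ∠(NA, AH) = 90.00° ✓; |AH| = 25.80 ✓; ∠AHJ = 116.3° ✓; |HJ| = 12.90 ✓; ∠(HJ, JL) = 90.00° ✓; |JL| = 11.20 ✓; ∠(JL, LV) = 90.00° ✓; |LV| = 35.90 ✗.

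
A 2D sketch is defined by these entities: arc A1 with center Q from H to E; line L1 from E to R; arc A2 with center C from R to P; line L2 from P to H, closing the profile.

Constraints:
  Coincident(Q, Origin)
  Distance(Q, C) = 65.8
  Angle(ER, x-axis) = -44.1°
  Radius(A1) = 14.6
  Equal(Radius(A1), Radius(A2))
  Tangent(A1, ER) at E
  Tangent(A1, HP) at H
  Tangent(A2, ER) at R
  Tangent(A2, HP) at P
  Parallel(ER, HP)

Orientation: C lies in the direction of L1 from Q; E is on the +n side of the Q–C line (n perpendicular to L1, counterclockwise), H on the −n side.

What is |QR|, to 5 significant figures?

67.400

Tangency of A1 to both parallel lines with radius 14.6 puts E and H at Q ± 14.6·n: E = (10.160, 10.485), H = (-10.160, -10.485). Equal radii place R and P the same way about C: R = C + 14.6·n = (57.413, -35.306), P = C − 14.6·n = (37.092, -56.276). Then |QR| = |R − Q| = 67.400.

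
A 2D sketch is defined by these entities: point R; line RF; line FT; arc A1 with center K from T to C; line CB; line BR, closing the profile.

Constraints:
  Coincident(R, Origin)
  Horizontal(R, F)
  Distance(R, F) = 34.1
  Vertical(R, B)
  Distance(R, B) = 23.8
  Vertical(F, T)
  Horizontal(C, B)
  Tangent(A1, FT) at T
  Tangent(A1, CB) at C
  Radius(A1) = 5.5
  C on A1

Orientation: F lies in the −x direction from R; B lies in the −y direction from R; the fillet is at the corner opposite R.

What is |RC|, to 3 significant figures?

37.2

R is at the origin; R and F share the same y with |RF| = 34.1 and F on the −x side, so F = (-34.1, 0.00). R and B share the same x with |RB| = 23.8 and B on the −y side, so B = (0.00, -23.8). The virtual corner opposite R is at (-34.1, -23.8). A1 meets FT tangentially, so KT is at right angles to FT and since A1 is tangent to CB there, KC ⟂ CB, with radius 5.5, so the center K sits 5.5 in from both sides at K = (-28.6, -18.3). That places the tangent points at T = (-34.1, -18.3) on FT and C = (-28.6, -23.8) on CB. Then |RC| = |C − R| = 37.2.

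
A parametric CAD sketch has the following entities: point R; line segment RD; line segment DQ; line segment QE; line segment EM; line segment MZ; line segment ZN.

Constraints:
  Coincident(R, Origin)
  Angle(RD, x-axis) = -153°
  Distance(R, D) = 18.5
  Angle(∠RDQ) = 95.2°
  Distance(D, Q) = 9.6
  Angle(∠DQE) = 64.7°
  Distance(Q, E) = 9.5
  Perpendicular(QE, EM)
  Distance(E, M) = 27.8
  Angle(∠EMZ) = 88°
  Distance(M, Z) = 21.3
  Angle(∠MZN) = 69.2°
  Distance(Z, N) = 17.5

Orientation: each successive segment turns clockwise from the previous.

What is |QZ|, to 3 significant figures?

29.5

R is at the origin; RD runs at -153.0° with length 18.5, so D = (-16.5, -8.40). ∠RDQ = 95.2° gives DQ at 122° from the x-axis; with |DQ| = 9.6, Q = (-21.6, -0.275). ∠DQE = 64.7° gives QE at 6.90° from the x-axis; with |QE| = 9.5, E = (-12.2, 0.866). The perpendicularity gives EM at right angles to QE, so EM runs at -83.1°; with |EM| = 27.8, M = (-8.83, -26.7). ∠EMZ = 88.0° gives MZ at -175° from the x-axis; with |MZ| = 21.3, Z = (-30.1, -28.6). Then |QZ| = |Z − Q| = 29.5.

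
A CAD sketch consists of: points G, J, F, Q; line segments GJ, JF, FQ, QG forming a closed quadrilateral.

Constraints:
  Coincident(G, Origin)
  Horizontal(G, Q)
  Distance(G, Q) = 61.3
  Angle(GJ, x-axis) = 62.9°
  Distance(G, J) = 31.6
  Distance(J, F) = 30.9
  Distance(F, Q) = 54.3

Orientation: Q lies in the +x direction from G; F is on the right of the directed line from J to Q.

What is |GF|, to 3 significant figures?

7.28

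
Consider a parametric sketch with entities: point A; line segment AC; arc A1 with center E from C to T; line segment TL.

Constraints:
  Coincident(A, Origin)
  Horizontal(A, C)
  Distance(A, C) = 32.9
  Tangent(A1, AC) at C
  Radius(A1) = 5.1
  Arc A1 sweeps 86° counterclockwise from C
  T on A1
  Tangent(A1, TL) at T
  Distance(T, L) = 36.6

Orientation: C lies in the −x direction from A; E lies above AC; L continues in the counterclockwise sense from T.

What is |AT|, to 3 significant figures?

28.2

The tangent condition forces EC to be normal to AC, so E = C + (0, 5.1) = (-32.9, 5.10). On A1, C sits at bearing -90° from E; an 86° counterclockwise sweep puts T at bearing -4°, so T = E + 5.1·(cos -4°, sin -4°) = (-27.8, 4.74). Then |AT| = |T − A| = 28.2.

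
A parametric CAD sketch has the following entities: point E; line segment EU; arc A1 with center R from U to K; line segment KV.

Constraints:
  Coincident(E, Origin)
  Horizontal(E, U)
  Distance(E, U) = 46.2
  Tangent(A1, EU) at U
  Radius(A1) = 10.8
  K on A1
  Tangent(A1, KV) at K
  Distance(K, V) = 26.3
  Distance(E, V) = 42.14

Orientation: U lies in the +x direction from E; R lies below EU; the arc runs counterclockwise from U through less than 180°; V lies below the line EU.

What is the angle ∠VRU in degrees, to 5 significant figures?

138.43°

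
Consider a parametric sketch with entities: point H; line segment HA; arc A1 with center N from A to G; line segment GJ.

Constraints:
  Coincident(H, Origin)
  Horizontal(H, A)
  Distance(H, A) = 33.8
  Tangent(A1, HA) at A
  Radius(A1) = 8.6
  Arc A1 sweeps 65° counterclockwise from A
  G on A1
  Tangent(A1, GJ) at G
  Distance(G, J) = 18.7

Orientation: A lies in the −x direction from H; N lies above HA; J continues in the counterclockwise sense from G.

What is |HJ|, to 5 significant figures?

28.424

On A1, A sits at bearing -90° from N; a 65° counterclockwise sweep puts G at bearing -25°, so G = N + 8.6·(cos -25°, sin -25°) = (-26.006, 4.9655). The tangent condition forces NG to be normal to GJ, so GJ runs along (−sin -25°, cos -25°); with |GJ| = 18.7, J = (-18.103, 21.913). Then |HJ| = |J − H| = 28.424.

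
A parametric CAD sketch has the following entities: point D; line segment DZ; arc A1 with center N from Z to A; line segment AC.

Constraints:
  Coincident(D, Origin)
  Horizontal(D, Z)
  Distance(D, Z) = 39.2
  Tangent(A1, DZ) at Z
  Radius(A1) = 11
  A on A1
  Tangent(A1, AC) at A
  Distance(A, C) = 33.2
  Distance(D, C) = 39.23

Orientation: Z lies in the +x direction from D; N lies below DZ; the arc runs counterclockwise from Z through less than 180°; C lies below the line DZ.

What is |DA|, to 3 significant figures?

29.9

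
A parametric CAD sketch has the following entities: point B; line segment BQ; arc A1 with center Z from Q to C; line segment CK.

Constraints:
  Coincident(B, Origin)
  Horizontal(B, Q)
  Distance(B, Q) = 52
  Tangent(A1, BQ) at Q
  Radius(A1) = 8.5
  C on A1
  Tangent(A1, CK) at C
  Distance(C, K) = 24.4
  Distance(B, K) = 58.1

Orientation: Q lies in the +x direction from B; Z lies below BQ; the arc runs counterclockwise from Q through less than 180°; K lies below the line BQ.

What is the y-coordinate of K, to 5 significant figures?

-33.887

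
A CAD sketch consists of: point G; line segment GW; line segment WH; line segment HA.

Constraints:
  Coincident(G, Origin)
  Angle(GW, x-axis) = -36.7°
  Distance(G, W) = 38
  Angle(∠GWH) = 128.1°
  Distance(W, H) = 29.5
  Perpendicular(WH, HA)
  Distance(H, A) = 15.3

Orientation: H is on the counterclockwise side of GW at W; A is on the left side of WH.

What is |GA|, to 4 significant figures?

54.92

G is at the origin; GW runs at -36.7° with length 38.0, so W = 38.0·(cos -36.7°, sin -36.7°) = (30.47, -22.71). ∠GWH = 128.1°, so WH runs at -36.7° + (180° − 128.1°) = 15.20° from the x-axis; with |WH| = 29.5, H = W + 29.5·(cos 15.20°, sin 15.20°) = (58.94, -14.98). The perpendicularity gives HA at right angles to WH; with |HA| = 15.3 on the left of WH, A = H + 15.3·(-0.2622, 0.9650) = (54.92, -0.2104). Then |GA| = |A − G| = 54.92.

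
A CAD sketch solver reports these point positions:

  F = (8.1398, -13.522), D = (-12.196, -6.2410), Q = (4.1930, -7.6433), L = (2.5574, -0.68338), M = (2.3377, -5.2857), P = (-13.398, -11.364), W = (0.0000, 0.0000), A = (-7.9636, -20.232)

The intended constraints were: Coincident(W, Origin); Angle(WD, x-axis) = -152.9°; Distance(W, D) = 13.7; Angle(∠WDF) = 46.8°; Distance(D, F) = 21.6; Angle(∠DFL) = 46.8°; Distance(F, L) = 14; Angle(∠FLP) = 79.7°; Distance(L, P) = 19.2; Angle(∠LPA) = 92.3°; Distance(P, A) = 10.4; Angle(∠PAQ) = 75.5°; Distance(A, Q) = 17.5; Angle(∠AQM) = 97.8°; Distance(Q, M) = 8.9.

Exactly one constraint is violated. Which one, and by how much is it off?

Distance(Q, M) = 8.9 — off by 5.90.

W = (0.00, 0.00) ✓; WD at -152.9° ✓; |WD| = 13.70 ✓; ∠WDF = 46.80° ✓; |DF| = 21.60 ✓; ∠DFL = 46.80° ✓; |FL| = 14.00 ✓; ∠FLP = 79.70° ✓; |LP| = 19.20 ✓; ∠LPA = 92.30° ✓; |PA| = 10.40 ✓; ∠PAQ = 75.50° ✓; |AQ| = 17.50 ✓; ∠AQM = 97.80° ✓; |QM| = 3.000 ✗.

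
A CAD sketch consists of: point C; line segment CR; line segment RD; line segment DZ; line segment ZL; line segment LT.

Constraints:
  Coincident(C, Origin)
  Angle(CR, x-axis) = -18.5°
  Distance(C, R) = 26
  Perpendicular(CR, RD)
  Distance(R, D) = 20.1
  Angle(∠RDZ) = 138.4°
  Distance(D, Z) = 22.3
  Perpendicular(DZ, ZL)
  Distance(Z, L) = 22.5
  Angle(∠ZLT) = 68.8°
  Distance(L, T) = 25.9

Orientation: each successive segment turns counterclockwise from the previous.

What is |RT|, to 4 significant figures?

13.19

C is at the origin; CR runs at -18.5° with length 26.0, so R = (24.66, -8.250). The perpendicularity gives RD at right angles to CR, so RD runs at 71.50°; with |RD| = 20.1, D = (31.03, 10.81). ∠RDZ = 138.4° gives DZ at 113.1° from the x-axis; with |DZ| = 22.3, Z = (22.29, 31.32). DZ ⟂ ZL, so ZL runs at -156.9°; with |ZL| = 22.5, L = (1.589, 22.50). ∠ZLT = 68.8° gives LT at -45.70° from the x-axis; with |LT| = 25.9, T = (19.68, 3.959). Then |RT| = |T − R| = 13.19.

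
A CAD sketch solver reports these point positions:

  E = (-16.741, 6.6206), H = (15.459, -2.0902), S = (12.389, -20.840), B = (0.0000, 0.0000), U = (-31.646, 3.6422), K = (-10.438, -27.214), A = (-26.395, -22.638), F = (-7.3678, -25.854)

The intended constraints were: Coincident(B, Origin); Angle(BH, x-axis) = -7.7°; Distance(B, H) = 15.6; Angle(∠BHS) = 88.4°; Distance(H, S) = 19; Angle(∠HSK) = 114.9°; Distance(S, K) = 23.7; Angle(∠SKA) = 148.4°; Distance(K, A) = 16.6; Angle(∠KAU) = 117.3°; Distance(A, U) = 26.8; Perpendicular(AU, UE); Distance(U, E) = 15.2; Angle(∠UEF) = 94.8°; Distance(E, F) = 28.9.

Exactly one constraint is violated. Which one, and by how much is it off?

Distance(E, F) = 28.9 — off by 4.90.

B = (0.00, 0.00) ✓; BH at -7.700° ✓; |BH| = 15.60 ✓; ∠BHS = 88.40° ✓; |HS| = 19.00 ✓; ∠HSK = 114.9° ✓; |SK| = 23.70 ✓; ∠SKA = 148.4° ✓; |KA| = 16.60 ✓; ∠KAU = 117.3° ✓; |AU| = 26.80 ✓; ∠(AU, UE) = 90.00° ✓; |UE| = 15.20 ✓; ∠UEF = 94.80° ✓; |EF| = 33.80 ✗.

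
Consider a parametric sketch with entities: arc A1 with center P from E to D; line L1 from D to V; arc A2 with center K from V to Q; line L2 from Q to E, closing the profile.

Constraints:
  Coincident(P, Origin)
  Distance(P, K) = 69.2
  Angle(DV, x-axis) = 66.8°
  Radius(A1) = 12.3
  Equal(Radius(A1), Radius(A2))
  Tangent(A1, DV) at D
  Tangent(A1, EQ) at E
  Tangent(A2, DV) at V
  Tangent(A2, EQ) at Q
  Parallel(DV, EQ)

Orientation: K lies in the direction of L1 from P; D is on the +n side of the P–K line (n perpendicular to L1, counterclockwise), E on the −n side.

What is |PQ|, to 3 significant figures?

70.3

The slot axis is L1's direction at 66.8°, so u = (cos 66.8°, sin 66.8°) = (0.394, 0.919) and n = (−sin 66.8°, cos 66.8°) = (-0.919, 0.394). P is at the origin and K lies 69.2 along u from P, so K = 69.2·u = (27.3, 63.6). Tangency of A1 to both parallel lines with radius 12.3 puts D and E at P ± 12.3·n: D = (-11.3, 4.85), E = (11.3, -4.85). Equal radii place V and Q the same way about K: V = K + 12.3·n = (16.0, 68.4), Q = K − 12.3·n = (38.6, 58.8). Then |PQ| = |Q − P| = 70.3.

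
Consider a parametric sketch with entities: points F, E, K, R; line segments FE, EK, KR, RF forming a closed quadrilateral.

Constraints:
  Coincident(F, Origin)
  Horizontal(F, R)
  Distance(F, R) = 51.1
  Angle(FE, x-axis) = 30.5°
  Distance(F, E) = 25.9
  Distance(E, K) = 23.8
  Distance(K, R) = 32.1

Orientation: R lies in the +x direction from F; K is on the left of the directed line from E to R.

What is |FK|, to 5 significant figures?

49.327

F is at the origin; F and R share the same y with |FR| = 51.1 and R in +x, so R = (51.1, 0). FE runs at 30.5° with |FE| = 25.9, so E = (22.316, 13.145). K is determined by |EK| = 23.8 and |KR| = 32.1 together: it lies at the intersection of circle(E, 23.8) and circle(R, 32.1). With |ER| = 31.643, the foot of the radical line on ER is 8.4905 from E and the perpendicular offset is √(23.8² − 8.4905²) = 22.234. Taking the left-of-ER solution: K = (39.276, 29.843).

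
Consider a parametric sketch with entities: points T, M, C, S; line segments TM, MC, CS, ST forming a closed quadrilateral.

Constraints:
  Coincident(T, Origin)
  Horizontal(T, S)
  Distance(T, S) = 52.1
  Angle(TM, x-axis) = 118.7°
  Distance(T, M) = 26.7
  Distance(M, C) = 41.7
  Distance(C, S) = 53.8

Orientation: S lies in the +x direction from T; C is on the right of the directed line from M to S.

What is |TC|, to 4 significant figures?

16.03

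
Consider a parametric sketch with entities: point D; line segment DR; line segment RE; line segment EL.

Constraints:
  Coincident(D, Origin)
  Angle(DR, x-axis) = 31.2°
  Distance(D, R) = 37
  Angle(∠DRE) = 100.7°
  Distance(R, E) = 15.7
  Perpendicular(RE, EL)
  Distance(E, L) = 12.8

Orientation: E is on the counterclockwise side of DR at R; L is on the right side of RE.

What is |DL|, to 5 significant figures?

54.090

∠DRE = 100.7°, so RE runs at 31.2° + (180° − 100.7°) = 110.50° from the x-axis; with |RE| = 15.7, E = R + 15.7·(cos 110.50°, sin 110.50°) = (26.150, 33.873). RE ⟂ EL; with |EL| = 12.8 on the right of RE, L = E + 12.8·(0.93667, 0.35021) = (38.140, 38.355). Then |DL| = |L − D| = 54.090.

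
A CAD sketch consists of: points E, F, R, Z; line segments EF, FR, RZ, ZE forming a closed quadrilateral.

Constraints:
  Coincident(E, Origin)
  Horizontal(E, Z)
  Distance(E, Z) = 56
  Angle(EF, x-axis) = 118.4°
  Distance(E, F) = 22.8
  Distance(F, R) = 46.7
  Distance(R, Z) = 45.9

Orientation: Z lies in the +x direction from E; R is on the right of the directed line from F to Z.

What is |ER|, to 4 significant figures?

24.02

Checks: |FR| = 46.70 ✓; |RZ| = 45.90 ✓.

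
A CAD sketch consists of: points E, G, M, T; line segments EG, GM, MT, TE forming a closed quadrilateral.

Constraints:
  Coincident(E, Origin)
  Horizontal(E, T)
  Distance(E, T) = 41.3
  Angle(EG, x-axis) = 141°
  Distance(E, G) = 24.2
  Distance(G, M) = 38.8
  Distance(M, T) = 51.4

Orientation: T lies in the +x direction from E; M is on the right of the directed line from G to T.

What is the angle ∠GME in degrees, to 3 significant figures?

34.6°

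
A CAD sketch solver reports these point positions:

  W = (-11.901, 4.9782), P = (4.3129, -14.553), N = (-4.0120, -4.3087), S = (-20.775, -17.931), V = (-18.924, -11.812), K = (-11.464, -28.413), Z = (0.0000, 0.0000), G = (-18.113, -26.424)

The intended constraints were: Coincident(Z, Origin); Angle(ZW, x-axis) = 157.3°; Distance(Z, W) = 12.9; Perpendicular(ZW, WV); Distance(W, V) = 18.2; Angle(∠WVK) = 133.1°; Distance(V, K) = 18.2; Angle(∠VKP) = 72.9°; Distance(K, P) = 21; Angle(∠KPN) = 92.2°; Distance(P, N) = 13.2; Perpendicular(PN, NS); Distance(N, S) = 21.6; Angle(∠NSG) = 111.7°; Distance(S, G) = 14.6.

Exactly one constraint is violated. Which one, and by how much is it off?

Distance(S, G) = 14.6 — off by 5.70.

Z = (0.00, 0.00) ✓; ZW at 157.3° ✓; |ZW| = 12.90 ✓; ∠(ZW, WV) = 90.00° ✓; |WV| = 18.20 ✓; ∠WVK = 133.1° ✓; |VK| = 18.20 ✓; ∠VKP = 72.90° ✓; |KP| = 21.00 ✓; ∠KPN = 92.20° ✓; |PN| = 13.20 ✓; ∠(PN, NS) = 90.00° ✓; |NS| = 21.60 ✓; ∠NSG = 111.7° ✓; |SG| = 8.900 ✗.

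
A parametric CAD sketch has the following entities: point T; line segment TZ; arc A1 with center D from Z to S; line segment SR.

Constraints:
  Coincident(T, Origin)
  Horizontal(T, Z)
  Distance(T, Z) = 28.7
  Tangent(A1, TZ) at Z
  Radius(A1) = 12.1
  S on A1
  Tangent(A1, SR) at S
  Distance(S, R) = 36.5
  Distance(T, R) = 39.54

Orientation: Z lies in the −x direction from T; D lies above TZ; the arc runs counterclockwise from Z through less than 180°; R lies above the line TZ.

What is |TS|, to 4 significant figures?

19.08

Checks: |DZ| = 12.10 ✓; |DS| = 12.10 ✓; ∠(DS, SR) = 90.00° ✓; |SR| = 36.50 ✓; |TR| = 39.54 ✓.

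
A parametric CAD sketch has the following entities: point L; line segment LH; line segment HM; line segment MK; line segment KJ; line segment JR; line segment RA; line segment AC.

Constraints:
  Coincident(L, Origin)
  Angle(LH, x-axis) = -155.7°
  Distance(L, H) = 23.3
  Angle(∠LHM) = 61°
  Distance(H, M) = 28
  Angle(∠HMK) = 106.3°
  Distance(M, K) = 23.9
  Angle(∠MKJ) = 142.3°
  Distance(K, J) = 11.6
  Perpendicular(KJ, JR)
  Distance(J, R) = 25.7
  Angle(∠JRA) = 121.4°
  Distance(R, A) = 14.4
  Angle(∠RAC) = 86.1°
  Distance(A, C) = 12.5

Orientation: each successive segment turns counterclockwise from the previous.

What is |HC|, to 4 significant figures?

18.70

L is at the origin; LH runs at -155.7° with length 23.3, so H = (-21.24, -9.588). ∠LHM = 61.0° gives HM at -36.70° from the x-axis; with |HM| = 28.0, M = (1.214, -26.32). ∠HMK = 106.3° gives MK at 37.00° from the x-axis; with |MK| = 23.9, K = (20.30, -11.94). ∠MKJ = 142.3° gives KJ at 74.70° from the x-axis; with |KJ| = 11.6, J = (23.36, -0.7495). KJ ⟂ JR, so JR runs at 164.7°; with |JR| = 25.7, R = (-1.427, 6.032). ∠JRA = 121.4° gives RA at -136.7° from the x-axis; with |RA| = 14.4, A = (-11.91, -3.844). ∠RAC = 86.1° gives AC at -42.80° from the x-axis; with |AC| = 12.5, C = (-2.735, -12.34). Then |HC| = |C − H| = 18.70.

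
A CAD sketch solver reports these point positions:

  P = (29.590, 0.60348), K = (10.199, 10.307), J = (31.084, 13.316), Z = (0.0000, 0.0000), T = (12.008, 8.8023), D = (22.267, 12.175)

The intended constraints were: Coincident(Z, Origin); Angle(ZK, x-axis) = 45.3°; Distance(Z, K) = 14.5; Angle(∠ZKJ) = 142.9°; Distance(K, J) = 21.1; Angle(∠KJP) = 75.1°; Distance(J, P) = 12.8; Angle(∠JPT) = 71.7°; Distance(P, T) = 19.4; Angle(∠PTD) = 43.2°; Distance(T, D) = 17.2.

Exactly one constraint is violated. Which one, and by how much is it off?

Distance(T, D) = 17.2 — off by 6.40.

Z = (0.00, 0.00) ✓; ZK at 45.30° ✓; |ZK| = 14.50 ✓; ∠ZKJ = 142.9° ✓; |KJ| = 21.10 ✓; ∠KJP = 75.10° ✓; |JP| = 12.80 ✓; ∠JPT = 71.70° ✓; |PT| = 19.40 ✓; ∠PTD = 43.20° ✓; |TD| = 10.80 ✗.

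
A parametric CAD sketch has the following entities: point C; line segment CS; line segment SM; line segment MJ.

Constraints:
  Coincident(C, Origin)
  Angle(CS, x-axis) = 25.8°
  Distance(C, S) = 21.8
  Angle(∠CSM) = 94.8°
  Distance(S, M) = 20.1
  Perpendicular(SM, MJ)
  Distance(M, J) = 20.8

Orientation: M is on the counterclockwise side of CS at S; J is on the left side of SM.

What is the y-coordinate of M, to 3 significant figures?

28.3

C is at the origin; CS runs at 25.8° with length 21.8, so S = 21.8·(cos 25.8°, sin 25.8°) = (19.6, 9.49). ∠CSM = 94.8°, so SM runs at 25.8° + (180° − 94.8°) = 111° from the x-axis; with |SM| = 20.1, M = S + 20.1·(cos 111°, sin 111°) = (12.4, 28.3). So M.y = 28.3.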